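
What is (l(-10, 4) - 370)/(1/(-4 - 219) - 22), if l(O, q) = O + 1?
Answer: 84517/4907 ≈ 17.224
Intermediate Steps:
l(O, q) = 1 + O
(l(-10, 4) - 370)/(1/(-4 - 219) - 22) = ((1 - 10) - 370)/(1/(-4 - 219) - 22) = (-9 - 370)/(1/(-223) - 22) = -379/(-1/223 - 22) = -379/(-4907/223) = -379*(-223/4907) = 84517/4907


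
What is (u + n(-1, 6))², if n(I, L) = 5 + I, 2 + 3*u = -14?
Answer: 16/9 ≈ 1.7778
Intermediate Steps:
u = -16/3 (u = -⅔ + (⅓)*(-14) = -⅔ - 14/3 = -16/3 ≈ -5.3333)
(u + n(-1, 6))² = (-16/3 + (5 - 1))² = (-16/3 + 4)² = (-4/3)² = 16/9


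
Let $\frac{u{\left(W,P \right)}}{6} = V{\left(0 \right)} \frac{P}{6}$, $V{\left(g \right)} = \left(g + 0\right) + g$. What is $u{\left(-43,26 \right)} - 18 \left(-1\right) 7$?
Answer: $126$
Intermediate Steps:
$V{\left(g \right)} = 2 g$ ($V{\left(g \right)} = g + g = 2 g$)
$u{\left(W,P \right)} = 0$ ($u{\left(W,P \right)} = 6 \cdot 2 \cdot 0 \frac{P}{6} = 6 \cdot 0 P \frac{1}{6} = 6 \cdot 0 \frac{P}{6} = 6 \cdot 0 = 0$)
$u{\left(-43,26 \right)} - 18 \left(-1\right) 7 = 0 - 18 \left(-1\right) 7 = 0 - \left(-18\right) 7 = 0 - -126 = 0 + 126 = 126$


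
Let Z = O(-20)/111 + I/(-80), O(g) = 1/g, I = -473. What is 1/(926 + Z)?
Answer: 8880/8275379 ≈ 0.0010731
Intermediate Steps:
Z = 52499/8880 (Z = 1/(-20*111) - 473/(-80) = -1/20*1/111 - 473*(-1/80) = -1/2220 + 473/80 = 52499/8880 ≈ 5.9120)
1/(926 + Z) = 1/(926 + 52499/8880) = 1/(8275379/8880) = 8880/8275379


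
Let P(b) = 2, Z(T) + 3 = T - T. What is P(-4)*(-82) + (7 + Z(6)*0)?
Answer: -157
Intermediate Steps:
Z(T) = -3 (Z(T) = -3 + (T - T) = -3 + 0 = -3)
P(-4)*(-82) + (7 + Z(6)*0) = 2*(-82) + (7 - 3*0) = -164 + (7 + 0) = -164 + 7 = -157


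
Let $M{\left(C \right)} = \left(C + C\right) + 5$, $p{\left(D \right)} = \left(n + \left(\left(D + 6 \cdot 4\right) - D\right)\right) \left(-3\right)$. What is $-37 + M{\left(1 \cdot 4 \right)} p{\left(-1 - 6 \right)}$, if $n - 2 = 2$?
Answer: $-1129$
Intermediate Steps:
$n = 4$ ($n = 2 + 2 = 4$)
$p{\left(D \right)} = -84$ ($p{\left(D \right)} = \left(4 + \left(\left(D + 6 \cdot 4\right) - D\right)\right) \left(-3\right) = \left(4 + \left(\left(D + 24\right) - D\right)\right) \left(-3\right) = \left(4 + \left(\left(24 + D\right) - D\right)\right) \left(-3\right) = \left(4 + 24\right) \left(-3\right) = 28 \left(-3\right) = -84$)
$M{\left(C \right)} = 5 + 2 C$ ($M{\left(C \right)} = 2 C + 5 = 5 + 2 C$)
$-37 + M{\left(1 \cdot 4 \right)} p{\left(-1 - 6 \right)} = -37 + \left(5 + 2 \cdot 1 \cdot 4\right) \left(-84\right) = -37 + \left(5 + 2 \cdot 4\right) \left(-84\right) = -37 + \left(5 + 8\right) \left(-84\right) = -37 + 13 \left(-84\right) = -37 - 1092 = -1129$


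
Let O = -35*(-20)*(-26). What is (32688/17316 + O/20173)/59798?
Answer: 4781442/290116365487 ≈ 1.6481e-5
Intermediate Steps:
O = -18200 (O = 700*(-26) = -18200)
(32688/17316 + O/20173)/59798 = (32688/17316 - 18200/20173)/59798 = (32688*(1/17316) - 18200*1/20173)*(1/59798) = (908/481 - 18200/20173)*(1/59798) = (9562884/9703213)*(1/59798) = 4781442/290116365487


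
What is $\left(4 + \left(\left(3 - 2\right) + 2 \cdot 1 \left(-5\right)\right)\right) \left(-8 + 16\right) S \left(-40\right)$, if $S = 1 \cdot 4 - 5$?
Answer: $-1600$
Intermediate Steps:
$S = -1$ ($S = 4 - 5 = -1$)
$\left(4 + \left(\left(3 - 2\right) + 2 \cdot 1 \left(-5\right)\right)\right) \left(-8 + 16\right) S \left(-40\right) = \left(4 + \left(\left(3 - 2\right) + 2 \cdot 1 \left(-5\right)\right)\right) \left(-8 + 16\right) \left(-1\right) \left(-40\right) = \left(4 + \left(1 + 2 \left(-5\right)\right)\right) 8 \left(-1\right) \left(-40\right) = \left(4 + \left(1 - 10\right)\right) 8 \left(-1\right) \left(-40\right) = \left(4 - 9\right) 8 \left(-1\right) \left(-40\right) = \left(-5\right) 8 \left(-1\right) \left(-40\right) = \left(-40\right) \left(-1\right) \left(-40\right) = 40 \left(-40\right) = -1600$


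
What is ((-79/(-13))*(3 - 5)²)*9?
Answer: 2844/13 ≈ 218.77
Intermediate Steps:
((-79/(-13))*(3 - 5)²)*9 = (-79*(-1/13)*(-2)²)*9 = ((79/13)*4)*9 = (316/13)*9 = 2844/13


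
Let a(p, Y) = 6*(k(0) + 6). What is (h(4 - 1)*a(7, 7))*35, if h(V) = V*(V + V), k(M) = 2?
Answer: 30240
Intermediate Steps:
a(p, Y) = 48 (a(p, Y) = 6*(2 + 6) = 6*8 = 48)
h(V) = 2*V² (h(V) = V*(2*V) = 2*V²)
(h(4 - 1)*a(7, 7))*35 = ((2*(4 - 1)²)*48)*35 = ((2*3²)*48)*35 = ((2*9)*48)*35 = (18*48)*35 = 864*35 = 30240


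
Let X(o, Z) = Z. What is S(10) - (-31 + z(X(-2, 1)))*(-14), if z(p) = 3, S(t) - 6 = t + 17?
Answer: -359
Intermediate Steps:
S(t) = 23 + t (S(t) = 6 + (t + 17) = 6 + (17 + t) = 23 + t)
S(10) - (-31 + z(X(-2, 1)))*(-14) = (23 + 10) - (-31 + 3)*(-14) = 33 - (-28)*(-14) = 33 - 1*392 = 33 - 392 = -359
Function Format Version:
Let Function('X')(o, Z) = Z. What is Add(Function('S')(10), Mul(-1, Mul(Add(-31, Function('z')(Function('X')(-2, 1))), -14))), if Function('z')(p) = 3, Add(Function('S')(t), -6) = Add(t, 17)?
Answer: -359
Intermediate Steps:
Function('S')(t) = Add(23, t) (Function('S')(t) = Add(6, Add(t, 17)) = Add(6, Add(17, t)) = Add(23, t))
Add(Function('S')(10), Mul(-1, Mul(Add(-31, Function('z')(Function('X')(-2, 1))), -14))) = Add(Add(23, 10), Mul(-1, Mul(Add(-31, 3), -14))) = Add(33, Mul(-1, Mul(-28, -14))) = Add(33, Mul(-1, 392)) = Add(33, -392) = -359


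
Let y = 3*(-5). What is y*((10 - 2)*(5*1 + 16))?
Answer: -2520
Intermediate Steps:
y = -15
y*((10 - 2)*(5*1 + 16)) = -15*(10 - 2)*(5*1 + 16) = -120*(5 + 16) = -120*21 = -15*168 = -2520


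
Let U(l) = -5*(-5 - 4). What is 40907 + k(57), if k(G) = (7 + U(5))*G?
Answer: 43871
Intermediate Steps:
U(l) = 45 (U(l) = -5*(-9) = 45)
k(G) = 52*G (k(G) = (7 + 45)*G = 52*G)
40907 + k(57) = 40907 + 52*57 = 40907 + 2964 = 43871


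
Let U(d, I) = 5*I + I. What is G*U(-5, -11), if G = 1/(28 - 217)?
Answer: 22/63 ≈ 0.34921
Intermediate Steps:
U(d, I) = 6*I
G = -1/189 (G = 1/(-189) = -1/189 ≈ -0.0052910)
G*U(-5, -11) = -2*(-11)/63 = -1/189*(-66) = 22/63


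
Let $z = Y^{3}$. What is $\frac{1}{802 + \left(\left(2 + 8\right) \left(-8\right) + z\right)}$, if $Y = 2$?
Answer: $\frac{1}{730} \approx 0.0013699$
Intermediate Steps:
$z = 8$ ($z = 2^{3} = 8$)
$\frac{1}{802 + \left(\left(2 + 8\right) \left(-8\right) + z\right)} = \frac{1}{802 + \left(\left(2 + 8\right) \left(-8\right) + 8\right)} = \frac{1}{802 + \left(10 \left(-8\right) + 8\right)} = \frac{1}{802 + \left(-80 + 8\right)} = \frac{1}{802 - 72} = \frac{1}{730}$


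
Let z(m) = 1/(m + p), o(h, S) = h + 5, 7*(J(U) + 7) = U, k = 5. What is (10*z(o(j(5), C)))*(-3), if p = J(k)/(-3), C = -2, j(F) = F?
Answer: -315/127 ≈ -2.4803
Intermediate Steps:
J(U) = -7 + U/7
o(h, S) = 5 + h
p = 44/21 (p = (-7 + (⅐)*5)/(-3) = (-7 + 5/7)*(-⅓) = -44/7*(-⅓) = 44/21 ≈ 2.0952)
z(m) = 1/(44/21 + m) (z(m) = 1/(m + 44/21) = 1/(44/21 + m))
(10*z(o(j(5), C)))*(-3) = (10*(21/(44 + 21*(5 + 5))))*(-3) = (10*(21/(44 + 21*10)))*(-3) = (10*(21/(44 + 210)))*(-3) = (10*(21/254))*(-3) = (105/127)*(-3) = -315/127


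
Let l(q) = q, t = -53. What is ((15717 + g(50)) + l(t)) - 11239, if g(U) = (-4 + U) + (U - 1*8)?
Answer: 4513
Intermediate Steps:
g(U) = -12 + 2*U (g(U) = (-4 + U) + (U - 8) = (-4 + U) + (-8 + U) = -12 + 2*U)
((15717 + g(50)) + l(t)) - 11239 = ((15717 + (-12 + 2*50)) - 53) - 11239 = ((15717 + (-12 + 100)) - 53) - 11239 = ((15717 + 88) - 53) - 11239 = (15805 - 53) - 11239 = 15752 - 11239 = 4513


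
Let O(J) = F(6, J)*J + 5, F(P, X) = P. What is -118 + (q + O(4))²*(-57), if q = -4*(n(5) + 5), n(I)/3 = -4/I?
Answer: -495943/25 ≈ -19838.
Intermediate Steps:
n(I) = -12/I (n(I) = 3*(-4/I) = -12/I)
O(J) = 5 + 6*J (O(J) = 6*J + 5 = 5 + 6*J)
q = -52/5 (q = -4*(-12/5 + 5) = -4*13/5 = -52/5 ≈ -10.400)
-118 + (q + O(4))²*(-57) = -118 + (-52/5 + (5 + 6*4))²*(-57) = -118 + (-52/5 + (5 + 24))²*(-57) = -118 + (-52/5 + 29)²*(-57) = -118 + (93/5)²*(-57) = -118 + (8649/25)*(-57) = -118 - 492993/25 = -495943/25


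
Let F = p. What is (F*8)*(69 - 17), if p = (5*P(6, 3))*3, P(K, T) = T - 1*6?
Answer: -18720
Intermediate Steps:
P(K, T) = -6 + T (P(K, T) = T - 6 = -6 + T)
p = -45 (p = (5*(-6 + 3))*3 = (5*(-3))*3 = -15*3 = -45)
F = -45
(F*8)*(69 - 17) = (-45*8)*(69 - 17) = -360*52 = -18720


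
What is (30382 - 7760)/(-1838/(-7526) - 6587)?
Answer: -42563293/12392981 ≈ -3.4345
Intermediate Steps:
(30382 - 7760)/(-1838/(-7526) - 6587) = 22622/(-1838*(-1/7526) - 6587) = 22622/(919/3763 - 6587) = 22622/(-24785962/3763) = 22622*(-3763/24785962) = -42563293/12392981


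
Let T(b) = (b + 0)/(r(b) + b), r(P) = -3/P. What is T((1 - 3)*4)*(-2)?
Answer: -128/61 ≈ -2.0984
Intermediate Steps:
T(b) = b/(b - 3/b) (T(b) = (b + 0)/(-3/b + b) = b/(b - 3/b))
T((1 - 3)*4)*(-2) = (((1 - 3)*4)²/(-3 + ((1 - 3)*4)²))*(-2) = ((-2*4)²/(-3 + (-2*4)²))*(-2) = ((-8)²/(-3 + (-8)²))*(-2) = (64/(-3 + 64))*(-2) = (64/61)*(-2) = -128/61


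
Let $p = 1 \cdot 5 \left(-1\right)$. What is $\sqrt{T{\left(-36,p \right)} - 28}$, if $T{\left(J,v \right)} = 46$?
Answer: $3 \sqrt{2} \approx 4.2426$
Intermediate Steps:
$p = -5$ ($p = 5 \left(-1\right) = -5$)
$\sqrt{T{\left(-36,p \right)} - 28} = \sqrt{46 - 28} = \sqrt{18} = 3 \sqrt{2}$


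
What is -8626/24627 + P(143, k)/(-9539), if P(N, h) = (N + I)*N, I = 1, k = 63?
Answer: -589402598/234916953 ≈ -2.5090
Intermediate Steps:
P(N, h) = N*(1 + N) (P(N, h) = (N + 1)*N = (1 + N)*N = N*(1 + N))
-8626/24627 + P(143, k)/(-9539) = -8626/24627 + (143*(1 + 143))/(-9539) = -8626*1/24627 + (143*144)*(-1/9539) = -8626/24627 + 20592*(-1/9539) = -8626/24627 - 20592/9539 = -589402598/234916953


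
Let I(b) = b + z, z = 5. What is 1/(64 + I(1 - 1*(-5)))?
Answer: 1/75 ≈ 0.013333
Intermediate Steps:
I(b) = 5 + b (I(b) = b + 5 = 5 + b)
1/(64 + I(1 - 1*(-5))) = 1/(64 + (5 + (1 - 1*(-5)))) = 1/(64 + (5 + (1 + 5))) = 1/(64 + (5 + 6)) = 1/(64 + 11) = 1/75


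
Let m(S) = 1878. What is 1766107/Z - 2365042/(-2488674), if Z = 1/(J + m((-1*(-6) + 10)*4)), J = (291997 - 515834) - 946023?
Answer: -2566794952734580417/1244337 ≈ -2.0628e+12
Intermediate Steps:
J = -1169860 (J = -223837 - 946023 = -1169860)
Z = -1/1167982 (Z = 1/(-1169860 + 1878) = 1/(-1167982) = -1/1167982 ≈ -8.5618e-7)
1766107/Z - 2365042/(-2488674) = 1766107/(-1/1167982) - 2365042/(-2488674) = 1766107*(-1167982) - 2365042*(-1/2488674) = -2062781186074 + 1182521/1244337 = -2566794952734580417/1244337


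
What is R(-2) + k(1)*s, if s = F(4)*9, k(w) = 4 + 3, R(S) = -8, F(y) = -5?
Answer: -323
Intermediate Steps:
k(w) = 7
s = -45 (s = -5*9 = -45)
R(-2) + k(1)*s = -8 + 7*(-45) = -8 - 315 = -323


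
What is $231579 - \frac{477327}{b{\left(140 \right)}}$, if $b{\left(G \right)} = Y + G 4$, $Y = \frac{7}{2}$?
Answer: $\frac{260034879}{1127} \approx 2.3073 \cdot 10^{5}$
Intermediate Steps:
$Y = \frac{7}{2}$ ($Y = 7 \cdot \frac{1}{2} = \frac{7}{2} \approx 3.5$)
$b{\left(G \right)} = \frac{7}{2} + 4 G$ ($b{\left(G \right)} = \frac{7}{2} + G 4 = \frac{7}{2} + 4 G$)
$231579 - \frac{477327}{b{\left(140 \right)}} = 231579 - \frac{477327}{\frac{7}{2} + 4 \cdot 140} = 231579 - \frac{477327}{\frac{7}{2} + 560} = 231579 - \frac{477327}{\frac{1127}{2}} = 231579 - \frac{954654}{1127} = \frac{260034879}{1127}$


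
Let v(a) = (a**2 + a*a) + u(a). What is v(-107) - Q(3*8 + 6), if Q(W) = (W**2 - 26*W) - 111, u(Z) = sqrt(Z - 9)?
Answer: 22889 + 2*I*sqrt(29) ≈ 22889.0 + 10.77*I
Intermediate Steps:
u(Z) = sqrt(-9 + Z)
v(a) = sqrt(-9 + a) + 2*a**2 (v(a) = (a**2 + a*a) + sqrt(-9 + a) = (a**2 + a**2) + sqrt(-9 + a) = 2*a**2 + sqrt(-9 + a) = sqrt(-9 + a) + 2*a**2)
Q(W) = -111 + W**2 - 26*W
v(-107) - Q(3*8 + 6) = (sqrt(-9 - 107) + 2*(-107)**2) - (-111 + (3*8 + 6)**2 - 26*(3*8 + 6)) = (sqrt(-116) + 2*11449) - (-111 + (24 + 6)**2 - 26*(24 + 6)) = (2*I*sqrt(29) + 22898) - (-111 + 30**2 - 26*30) = (22898 + 2*I*sqrt(29)) - (-111 + 900 - 780) = (22898 + 2*I*sqrt(29)) - 1*9 = (22898 + 2*I*sqrt(29)) - 9 = 22889 + 2*I*sqrt(29)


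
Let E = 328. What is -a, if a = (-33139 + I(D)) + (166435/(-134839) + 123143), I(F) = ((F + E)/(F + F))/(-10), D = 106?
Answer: -12864006636197/142929340 ≈ -90003.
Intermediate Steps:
I(F) = -(328 + F)/(20*F) (I(F) = ((F + 328)/(F + F))/(-10) = ((328 + F)/((2*F)))*(-1/10) = ((328 + F)*(1/(2*F)))*(-1/10) = ((328 + F)/(2*F))*(-1/10) = -(328 + F)/(20*F))
a = 12864006636197/142929340 (a = (-33139 + (1/20)*(-328 - 1*106)/106) + (166435/(-134839) + 123143) = (-33139 + (1/20)*(1/106)*(-328 - 106)) + (166435*(-1/134839) + 123143) = (-33139 + (1/20)*(1/106)*(-434)) + (-166435/134839 + 123143) = (-33139 - 217/1060) + 16604312542/134839 = -35127557/1060 + 16604312542/134839 = 12864006636197/142929340 ≈ 90003.)
-a = -1*12864006636197/142929340 = -12864006636197/142929340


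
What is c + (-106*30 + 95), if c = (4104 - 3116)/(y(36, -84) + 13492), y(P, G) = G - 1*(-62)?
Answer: -20776981/6735 ≈ -3084.9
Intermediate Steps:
y(P, G) = 62 + G (y(P, G) = G + 62 = 62 + G)
c = 494/6735 (c = (4104 - 3116)/((62 - 84) + 13492) = 988/(-22 + 13492) = 988/13470 = 988*(1/13470) = 494/6735 ≈ 0.073348)
c + (-106*30 + 95) = 494/6735 + (-106*30 + 95) = 494/6735 + (-3180 + 95) = 494/6735 - 3085 = -20776981/6735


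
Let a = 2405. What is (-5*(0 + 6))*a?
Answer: -72150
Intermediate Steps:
(-5*(0 + 6))*a = -5*(0 + 6)*2405 = -5*6*2405 = -30*2405 = -72150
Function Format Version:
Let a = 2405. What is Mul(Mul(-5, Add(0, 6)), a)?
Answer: -72150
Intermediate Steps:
Mul(Mul(-5, Add(0, 6)), a) = Mul(Mul(-5, Add(0, 6)), 2405) = Mul(Mul(-5, 6), 2405) = Mul(-30, 2405) = -72150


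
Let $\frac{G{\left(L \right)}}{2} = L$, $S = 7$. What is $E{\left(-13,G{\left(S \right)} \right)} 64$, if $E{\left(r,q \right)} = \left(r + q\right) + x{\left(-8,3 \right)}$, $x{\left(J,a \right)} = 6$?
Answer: $448$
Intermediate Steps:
$G{\left(L \right)} = 2 L$
$E{\left(r,q \right)} = 6 + q + r$ ($E{\left(r,q \right)} = \left(r + q\right) + 6 = \left(q + r\right) + 6 = 6 + q + r$)
$E{\left(-13,G{\left(S \right)} \right)} 64 = \left(6 + 2 \cdot 7 - 13\right) 64 = \left(6 + 14 - 13\right) 64 = 7 \cdot 64 = 448$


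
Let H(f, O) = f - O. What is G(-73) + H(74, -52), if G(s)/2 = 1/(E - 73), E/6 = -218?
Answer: 174004/1381 ≈ 126.00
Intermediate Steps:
E = -1308 (E = 6*(-218) = -1308)
G(s) = -2/1381 (G(s) = 2/(-1308 - 73) = 2/(-1381) = 2*(-1/1381) = -2/1381)
G(-73) + H(74, -52) = -2/1381 + (74 - 1*(-52)) = -2/1381 + (74 + 52) = -2/1381 + 126 = 174004/1381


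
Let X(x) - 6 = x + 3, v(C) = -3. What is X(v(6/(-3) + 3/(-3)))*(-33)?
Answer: -198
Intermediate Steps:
X(x) = 9 + x (X(x) = 6 + (x + 3) = 6 + (3 + x) = 9 + x)
X(v(6/(-3) + 3/(-3)))*(-33) = (9 - 3)*(-33) = 6*(-33) = -198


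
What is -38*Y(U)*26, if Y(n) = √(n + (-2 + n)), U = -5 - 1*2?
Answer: -3952*I ≈ -3952.0*I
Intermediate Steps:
U = -7 (U = -5 - 2 = -7)
Y(n) = √(-2 + 2*n)
-38*Y(U)*26 = -38*√(-2 + 2*(-7))*26 = -38*√(-2 - 14)*26 = -152*I*26 = -3952*I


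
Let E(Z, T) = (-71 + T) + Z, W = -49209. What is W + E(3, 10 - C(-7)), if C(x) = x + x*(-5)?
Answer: -49295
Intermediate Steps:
C(x) = -4*x (C(x) = x - 5*x = -4*x)
E(Z, T) = -71 + T + Z
W + E(3, 10 - C(-7)) = -49209 + (-71 + (10 - (-4)*(-7)) + 3) = -49209 + (-71 + (10 - 1*28) + 3) = -49209 + (-71 + (10 - 28) + 3) = -49209 + (-71 - 18 + 3) = -49209 - 86 = -49295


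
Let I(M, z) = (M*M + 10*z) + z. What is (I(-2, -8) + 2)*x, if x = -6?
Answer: 492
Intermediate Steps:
I(M, z) = M² + 11*z (I(M, z) = (M² + 10*z) + z = M² + 11*z)
(I(-2, -8) + 2)*x = (((-2)² + 11*(-8)) + 2)*(-6) = ((4 - 88) + 2)*(-6) = (-84 + 2)*(-6) = -82*(-6) = 492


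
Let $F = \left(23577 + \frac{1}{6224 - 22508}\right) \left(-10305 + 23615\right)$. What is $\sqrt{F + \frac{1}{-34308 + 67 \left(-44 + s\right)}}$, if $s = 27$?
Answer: $\frac{\sqrt{26138927515620145039291722}}{288609474} \approx 17715.0$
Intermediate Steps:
$F = \frac{2555039954885}{8142}$ ($F = \left(23577 + \frac{1}{-16284}\right) 13310 = \left(23577 - \frac{1}{16284}\right) 13310 = \frac{383927867}{16284} \cdot 13310 = \frac{2555039954885}{8142} \approx 3.1381 \cdot 10^{8}$)
$\sqrt{F + \frac{1}{-34308 + 67 \left(-44 + s\right)}} = \sqrt{\frac{2555039954885}{8142} + \frac{1}{-34308 + 67 \left(-44 + 27\right)}} = \sqrt{\frac{2555039954885}{8142} + \frac{1}{-34308 + 67 \left(-17\right)}} = \sqrt{\frac{2555039954885}{8142} + \frac{1}{-34308 - 1139}} = \sqrt{\frac{2555039954885}{8142} + \frac{1}{-35447}} = \sqrt{\frac{2555039954885}{8142} - \frac{1}{35447}} = \sqrt{\frac{90568501280800453}{288609474}} = \frac{\sqrt{26138927515620145039291722}}{288609474}$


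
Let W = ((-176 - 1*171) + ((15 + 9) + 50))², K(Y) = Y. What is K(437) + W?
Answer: 74966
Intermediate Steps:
W = 74529 (W = ((-176 - 171) + (24 + 50))² = (-347 + 74)² = (-273)² = 74529)
K(437) + W = 437 + 74529 = 74966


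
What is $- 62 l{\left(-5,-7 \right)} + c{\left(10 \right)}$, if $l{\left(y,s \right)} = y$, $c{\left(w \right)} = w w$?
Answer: $410$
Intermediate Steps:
$c{\left(w \right)} = w^{2}$
$- 62 l{\left(-5,-7 \right)} + c{\left(10 \right)} = \left(-62\right) \left(-5\right) + 10^{2} = 310 + 100 = 410$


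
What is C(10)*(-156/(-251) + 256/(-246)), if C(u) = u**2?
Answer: -1294000/30873 ≈ -41.914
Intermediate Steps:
C(10)*(-156/(-251) + 256/(-246)) = 10**2*(-156/(-251) + 256/(-246)) = 100*(-156*(-1/251) + 256*(-1/246)) = 100*(156/251 - 128/123) = 100*(-12940/30873) = -1294000/30873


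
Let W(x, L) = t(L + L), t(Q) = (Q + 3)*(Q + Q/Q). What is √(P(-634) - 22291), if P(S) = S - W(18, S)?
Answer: 4*I*√101605 ≈ 1275.0*I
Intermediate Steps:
t(Q) = (1 + Q)*(3 + Q) (t(Q) = (3 + Q)*(Q + 1) = (3 + Q)*(1 + Q) = (1 + Q)*(3 + Q))
W(x, L) = 3 + 4*L² + 8*L (W(x, L) = 3 + (L + L)² + 4*(L + L) = 3 + (2*L)² + 4*(2*L) = 3 + 4*L² + 8*L)
P(S) = -3 - 7*S - 4*S² (P(S) = S - (3 + 4*S² + 8*S) = S + (-3 - 8*S - 4*S²) = -3 - 7*S - 4*S²)
√(P(-634) - 22291) = √((-3 - 7*(-634) - 4*(-634)²) - 22291) = √((-3 + 4438 - 4*401956) - 22291) = √((-3 + 4438 - 1607824) - 22291) = √(-1603389 - 22291) = √(-1625680) = 4*I*√101605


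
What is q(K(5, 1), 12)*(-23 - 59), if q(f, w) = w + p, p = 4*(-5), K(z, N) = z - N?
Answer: 656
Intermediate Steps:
p = -20
q(f, w) = -20 + w (q(f, w) = w - 20 = -20 + w)
q(K(5, 1), 12)*(-23 - 59) = (-20 + 12)*(-23 - 59) = -8*(-82) = 656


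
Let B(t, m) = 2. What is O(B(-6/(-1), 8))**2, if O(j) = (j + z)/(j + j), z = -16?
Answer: 49/4 ≈ 12.250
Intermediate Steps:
O(j) = (-16 + j)/(2*j) (O(j) = (j - 16)/(j + j) = (-16 + j)/((2*j)) = (-16 + j)*(1/(2*j)) = (-16 + j)/(2*j))
O(B(-6/(-1), 8))**2 = ((1/2)*(-16 + 2)/2)**2 = ((1/2)*(1/2)*(-14))**2 = (-7/2)**2 = 49/4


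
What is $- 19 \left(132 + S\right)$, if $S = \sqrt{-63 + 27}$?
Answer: $-2508 - 114 i \approx -2508.0 - 114.0 i$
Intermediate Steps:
$S = 6 i$ ($S = \sqrt{-36} = 6 i \approx 6.0 i$)
$- 19 \left(132 + S\right) = - 19 \left(132 + 6 i\right) = -2508 - 114 i$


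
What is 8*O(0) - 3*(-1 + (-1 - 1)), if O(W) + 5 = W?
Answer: -31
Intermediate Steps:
O(W) = -5 + W
8*O(0) - 3*(-1 + (-1 - 1)) = 8*(-5 + 0) - 3*(-1 + (-1 - 1)) = 8*(-5) - 3*(-1 - 2) = -40 - 3*(-3) = -40 + 9 = -31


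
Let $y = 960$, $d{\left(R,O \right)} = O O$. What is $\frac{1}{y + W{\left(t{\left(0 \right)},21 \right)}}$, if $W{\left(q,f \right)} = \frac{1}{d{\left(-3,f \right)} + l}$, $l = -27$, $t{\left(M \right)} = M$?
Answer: $\frac{414}{397441} \approx 0.0010417$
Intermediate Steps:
$d{\left(R,O \right)} = O^{2}$
$W{\left(q,f \right)} = \frac{1}{-27 + f^{2}}$ ($W{\left(q,f \right)} = \frac{1}{f^{2} - 27} = \frac{1}{-27 + f^{2}}$)
$\frac{1}{y + W{\left(t{\left(0 \right)},21 \right)}} = \frac{1}{960 + \frac{1}{-27 + 21^{2}}} = \frac{1}{960 + \frac{1}{-27 + 441}} = \frac{1}{960 + \frac{1}{414}} = \frac{1}{\frac{397441}{414}} = \frac{414}{397441}$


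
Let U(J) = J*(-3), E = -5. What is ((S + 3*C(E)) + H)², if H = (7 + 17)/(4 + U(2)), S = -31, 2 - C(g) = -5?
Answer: 484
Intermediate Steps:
C(g) = 7 (C(g) = 2 - 1*(-5) = 2 + 5 = 7)
U(J) = -3*J
H = -12 (H = (7 + 17)/(4 - 3*2) = 24/(4 - 6) = 24/(-2) = 24*(-½) = -12)
((S + 3*C(E)) + H)² = ((-31 + 3*7) - 12)² = ((-31 + 21) - 12)² = (-10 - 12)² = (-22)² = 484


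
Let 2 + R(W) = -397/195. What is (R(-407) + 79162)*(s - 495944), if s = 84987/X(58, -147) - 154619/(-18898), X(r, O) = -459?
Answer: -7380789791706351271/187940610 ≈ -3.9272e+10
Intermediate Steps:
R(W) = -787/195 (R(W) = -2 - 397/195 = -787/195)
s = -170568245/963798 (s = 84987/(-459) - 154619/(-18898) = 84987*(-1/459) - 154619*(-1/18898) = -9443/51 + 154619/18898 = -170568245/963798 ≈ -176.98)
(R(-407) + 79162)*(s - 495944) = (-787/195 + 79162)*(-170568245/963798 - 495944) = (15435803/195)*(-478160403557/963798) = -7380789791706351271/187940610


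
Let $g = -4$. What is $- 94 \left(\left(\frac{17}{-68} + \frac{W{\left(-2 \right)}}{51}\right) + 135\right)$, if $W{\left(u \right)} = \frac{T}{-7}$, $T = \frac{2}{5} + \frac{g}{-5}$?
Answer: $- \frac{15072759}{1190} \approx -12666.0$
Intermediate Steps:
$T = \frac{6}{5}$ ($T = \frac{2}{5} - \frac{4}{-5} = 2 \cdot \frac{1}{5} - - \frac{4}{5} = \frac{2}{5} + \frac{4}{5} = \frac{6}{5} \approx 1.2$)
$W{\left(u \right)} = - \frac{6}{35}$ ($W{\left(u \right)} = \frac{6}{5 \left(-7\right)} = \frac{6}{5} \left(- \frac{1}{7}\right) = - \frac{6}{35}$)
$- 94 \left(\left(\frac{17}{-68} + \frac{W{\left(-2 \right)}}{51}\right) + 135\right) = - 94 \left(\left(\frac{17}{-68} - \frac{6}{35 \cdot 51}\right) + 135\right) = - 94 \left(\left(17 \left(- \frac{1}{68}\right) - \frac{2}{595}\right) + 135\right) = - 94 \left(\left(- \frac{1}{4} - \frac{2}{595}\right) + 135\right) = - 94 \left(- \frac{603}{2380} + 135\right) = \left(-94\right) \frac{320697}{2380} = - \frac{15072759}{1190}$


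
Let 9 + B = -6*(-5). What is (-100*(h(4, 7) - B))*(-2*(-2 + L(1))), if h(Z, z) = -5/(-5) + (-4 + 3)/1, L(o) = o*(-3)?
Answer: 21000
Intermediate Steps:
L(o) = -3*o
h(Z, z) = 0 (h(Z, z) = -5*(-⅕) - 1*1 = 1 - 1 = 0)
B = 21 (B = -9 - 6*(-5) = -9 + 30 = 21)
(-100*(h(4, 7) - B))*(-2*(-2 + L(1))) = (-100*(0 - 1*21))*(-2*(-2 - 3*1)) = (-100*(0 - 21))*(-2*(-2 - 3)) = (-100*(-21))*(-2*(-5)) = 2100*10 = 21000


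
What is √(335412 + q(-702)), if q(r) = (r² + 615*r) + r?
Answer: 6*√10994 ≈ 629.11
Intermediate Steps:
q(r) = r² + 616*r
√(335412 + q(-702)) = √(335412 - 702*(616 - 702)) = √(335412 - 702*(-86)) = √(335412 + 60372) = √395784 = 6*√10994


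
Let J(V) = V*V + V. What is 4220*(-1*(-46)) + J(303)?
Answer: 286232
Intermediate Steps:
J(V) = V + V² (J(V) = V² + V = V + V²)
4220*(-1*(-46)) + J(303) = 4220*(-1*(-46)) + 303*(1 + 303) = 4220*46 + 303*304 = 194120 + 92112 = 286232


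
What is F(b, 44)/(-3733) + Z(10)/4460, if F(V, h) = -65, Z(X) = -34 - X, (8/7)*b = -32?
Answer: 31412/4162295 ≈ 0.0075468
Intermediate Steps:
b = -28 (b = (7/8)*(-32) = -28)
F(b, 44)/(-3733) + Z(10)/4460 = -65/(-3733) + (-34 - 1*10)/4460 = -65*(-1/3733) + (-34 - 10)*(1/4460) = 65/3733 - 44*1/4460 = 65/3733 - 11/1115 = 31412/4162295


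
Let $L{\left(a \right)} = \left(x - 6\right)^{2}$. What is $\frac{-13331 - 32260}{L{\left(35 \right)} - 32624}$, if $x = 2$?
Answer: $\frac{45591}{32608} \approx 1.3982$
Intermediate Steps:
$L{\left(a \right)} = 16$ ($L{\left(a \right)} = \left(2 - 6\right)^{2} = \left(-4\right)^{2} = 16$)
$\frac{-13331 - 32260}{L{\left(35 \right)} - 32624} = \frac{-13331 - 32260}{16 - 32624} = - \frac{45591}{-32608} = \left(-45591\right) \left(- \frac{1}{32608}\right) = \frac{45591}{32608}$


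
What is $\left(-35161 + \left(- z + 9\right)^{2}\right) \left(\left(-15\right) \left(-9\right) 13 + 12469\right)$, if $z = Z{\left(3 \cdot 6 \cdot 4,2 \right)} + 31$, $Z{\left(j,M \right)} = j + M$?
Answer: $-369041680$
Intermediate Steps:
$Z{\left(j,M \right)} = M + j$
$z = 105$ ($z = \left(2 + 3 \cdot 6 \cdot 4\right) + 31 = \left(2 + 18 \cdot 4\right) + 31 = \left(2 + 72\right) + 31 = 74 + 31 = 105$)
$\left(-35161 + \left(- z + 9\right)^{2}\right) \left(\left(-15\right) \left(-9\right) 13 + 12469\right) = \left(-35161 + \left(\left(-1\right) 105 + 9\right)^{2}\right) \left(\left(-15\right) \left(-9\right) 13 + 12469\right) = \left(-35161 + \left(-105 + 9\right)^{2}\right) \left(135 \cdot 13 + 12469\right) = \left(-35161 + \left(-96\right)^{2}\right) \left(1755 + 12469\right) = \left(-35161 + 9216\right) 14224 = \left(-25945\right) 14224 = -369041680$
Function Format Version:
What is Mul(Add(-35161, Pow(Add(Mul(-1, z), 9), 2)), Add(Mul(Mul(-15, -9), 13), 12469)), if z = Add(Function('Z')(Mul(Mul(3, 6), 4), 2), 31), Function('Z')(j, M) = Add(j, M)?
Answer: -369041680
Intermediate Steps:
Function('Z')(j, M) = Add(M, j)
z = 105 (z = Add(Add(2, Mul(Mul(3, 6), 4)), 31) = Add(Add(2, Mul(18, 4)), 31) = Add(Add(2, 72), 31) = Add(74, 31) = 105)
Mul(Add(-35161, Pow(Add(Mul(-1, z), 9), 2)), Add(Mul(Mul(-15, -9), 13), 12469)) = Mul(Add(-35161, Pow(Add(Mul(-1, 105), 9), 2)), Add(Mul(Mul(-15, -9), 13), 12469)) = Mul(Add(-35161, Pow(Add(-105, 9), 2)), Add(Mul(135, 13), 12469)) = Mul(Add(-35161, Pow(-96, 2)), Add(1755, 12469)) = Mul(Add(-35161, 9216), 14224) = Mul(-25945, 14224) = -369041680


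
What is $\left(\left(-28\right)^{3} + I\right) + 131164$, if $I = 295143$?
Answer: $404355$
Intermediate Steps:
$\left(\left(-28\right)^{3} + I\right) + 131164 = \left(\left(-28\right)^{3} + 295143\right) + 131164 = \left(-21952 + 295143\right) + 131164 = 273191 + 131164 = 404355$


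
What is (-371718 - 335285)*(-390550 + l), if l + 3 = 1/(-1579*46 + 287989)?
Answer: 59464284031621942/215355 ≈ 2.7612e+11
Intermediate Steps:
l = -646064/215355 (l = -3 + 1/(-1579*46 + 287989) = -3 + 1/(-72634 + 287989) = -3 + 1/215355 = -646064/215355 ≈ -3.0000)
(-371718 - 335285)*(-390550 + l) = (-371718 - 335285)*(-390550 - 646064/215355) = -707003*(-84107541314/215355) = 59464284031621942/215355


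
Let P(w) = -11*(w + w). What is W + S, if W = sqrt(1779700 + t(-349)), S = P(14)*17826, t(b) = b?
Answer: -5490408 + sqrt(1779351) ≈ -5.4891e+6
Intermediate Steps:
P(w) = -22*w
S = -5490408 (S = -22*14*17826 = -308*17826 = -5490408)
W = sqrt(1779351) (W = sqrt(1779700 - 349) = sqrt(1779351) ≈ 1333.9)
W + S = sqrt(1779351) - 5490408 = -5490408 + sqrt(1779351)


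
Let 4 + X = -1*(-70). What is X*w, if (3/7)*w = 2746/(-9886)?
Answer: -211442/4943 ≈ -42.776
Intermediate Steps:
w = -9611/14829 (w = 7*(2746/(-9886))/3 = 7*(2746*(-1/9886))/3 = (7/3)*(-1373/4943) = -9611/14829 ≈ -0.64812)
X = 66 (X = -4 - 1*(-70) = -4 + 70 = 66)
X*w = 66*(-9611/14829) = -211442/4943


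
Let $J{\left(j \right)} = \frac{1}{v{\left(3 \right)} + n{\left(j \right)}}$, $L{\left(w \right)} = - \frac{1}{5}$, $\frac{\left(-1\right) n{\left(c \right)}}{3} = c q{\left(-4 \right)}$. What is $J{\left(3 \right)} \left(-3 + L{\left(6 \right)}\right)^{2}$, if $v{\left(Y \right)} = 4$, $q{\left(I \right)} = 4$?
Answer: $- \frac{8}{25} \approx -0.32$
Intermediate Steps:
$n{\left(c \right)} = - 12 c$ ($n{\left(c \right)} = - 3 c 4 = - 3 \cdot 4 c = - 12 c$)
$L{\left(w \right)} = - \frac{1}{5}$ ($L{\left(w \right)} = \left(-1\right) \frac{1}{5} = - \frac{1}{5}$)
$J{\left(j \right)} = \frac{1}{4 - 12 j}$
$J{\left(3 \right)} \left(-3 + L{\left(6 \right)}\right)^{2} = - \frac{1}{-4 + 12 \cdot 3} \left(-3 - \frac{1}{5}\right)^{2} = - \frac{1}{-4 + 36} \left(- \frac{16}{5}\right)^{2} = - \frac{1}{32} \cdot \frac{256}{25} = \left(-1\right) \frac{1}{32} \cdot \frac{256}{25} = \left(- \frac{1}{32}\right) \frac{256}{25} = - \frac{8}{25}$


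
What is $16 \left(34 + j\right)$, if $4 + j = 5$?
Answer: $560$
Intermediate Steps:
$j = 1$ ($j = -4 + 5 = 1$)
$16 \left(34 + j\right) = 16 \left(34 + 1\right) = 16 \cdot 35 = 560$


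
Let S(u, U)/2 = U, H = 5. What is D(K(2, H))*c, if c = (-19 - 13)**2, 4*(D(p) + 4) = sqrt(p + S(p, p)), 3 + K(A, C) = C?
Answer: -4096 + 256*sqrt(6) ≈ -3468.9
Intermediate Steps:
K(A, C) = -3 + C
S(u, U) = 2*U
D(p) = -4 + sqrt(3)*sqrt(p)/4 (D(p) = -4 + sqrt(p + 2*p)/4 = -4 + sqrt(3*p)/4 = -4 + (sqrt(3)*sqrt(p))/4 = -4 + sqrt(3)*sqrt(p)/4)
c = 1024 (c = (-32)**2 = 1024)
D(K(2, H))*c = (-4 + sqrt(3)*sqrt(-3 + 5)/4)*1024 = (-4 + sqrt(3)*sqrt(2)/4)*1024 = (-4 + sqrt(6)/4)*1024 = -4096 + 256*sqrt(6)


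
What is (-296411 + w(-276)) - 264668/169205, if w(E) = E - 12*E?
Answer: -49640781543/169205 ≈ -2.9338e+5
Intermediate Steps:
w(E) = -11*E
(-296411 + w(-276)) - 264668/169205 = (-296411 - 11*(-276)) - 264668/169205 = (-296411 + 3036) - 264668*1/169205 = -293375 - 264668/169205 = -49640781543/169205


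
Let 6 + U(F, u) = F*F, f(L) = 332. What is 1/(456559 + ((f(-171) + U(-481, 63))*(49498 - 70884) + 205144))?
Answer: -1/4954196479 ≈ -2.0185e-10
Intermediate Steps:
U(F, u) = -6 + F² (U(F, u) = -6 + F*F = -6 + F²)
1/(456559 + ((f(-171) + U(-481, 63))*(49498 - 70884) + 205144)) = 1/(456559 + ((332 + (-6 + (-481)²))*(49498 - 70884) + 205144)) = 1/(456559 + ((332 + (-6 + 231361))*(-21386) + 205144)) = 1/(456559 + ((332 + 231355)*(-21386) + 205144)) = 1/(456559 + (231687*(-21386) + 205144)) = 1/(456559 + (-4954858182 + 205144)) = 1/(456559 - 4954653038) = 1/(-4954196479) = -1/4954196479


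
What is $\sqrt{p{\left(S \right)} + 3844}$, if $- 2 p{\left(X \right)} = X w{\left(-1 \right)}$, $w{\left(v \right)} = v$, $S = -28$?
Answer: $\sqrt{3830} \approx 61.887$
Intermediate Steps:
$p{\left(X \right)} = \frac{X}{2}$ ($p{\left(X \right)} = - \frac{X \left(-1\right)}{2} = - \frac{\left(-1\right) X}{2} = \frac{X}{2}$)
$\sqrt{p{\left(S \right)} + 3844} = \sqrt{\frac{1}{2} \left(-28\right) + 3844} = \sqrt{-14 + 3844} = \sqrt{3830}$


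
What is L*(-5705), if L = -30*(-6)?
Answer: -1026900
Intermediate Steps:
L = 180
L*(-5705) = 180*(-5705) = -1026900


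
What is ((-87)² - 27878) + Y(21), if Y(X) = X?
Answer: -20288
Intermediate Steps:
((-87)² - 27878) + Y(21) = ((-87)² - 27878) + 21 = (7569 - 27878) + 21 = -20309 + 21 = -20288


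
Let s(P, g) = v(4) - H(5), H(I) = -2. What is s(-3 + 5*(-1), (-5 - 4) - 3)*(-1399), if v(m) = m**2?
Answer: -25182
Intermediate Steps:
s(P, g) = 18 (s(P, g) = 4**2 - 1*(-2) = 16 + 2 = 18)
s(-3 + 5*(-1), (-5 - 4) - 3)*(-1399) = 18*(-1399) = -25182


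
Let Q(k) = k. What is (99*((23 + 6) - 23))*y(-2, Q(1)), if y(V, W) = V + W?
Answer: -594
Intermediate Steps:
(99*((23 + 6) - 23))*y(-2, Q(1)) = (99*((23 + 6) - 23))*(-2 + 1) = (99*(29 - 23))*(-1) = (99*6)*(-1) = 594*(-1) = -594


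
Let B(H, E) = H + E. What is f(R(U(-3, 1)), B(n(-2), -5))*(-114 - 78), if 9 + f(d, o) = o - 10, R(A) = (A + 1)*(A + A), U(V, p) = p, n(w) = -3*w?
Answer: 3456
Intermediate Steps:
B(H, E) = E + H
R(A) = 2*A*(1 + A) (R(A) = (1 + A)*(2*A) = 2*A*(1 + A))
f(d, o) = -19 + o (f(d, o) = -9 + (o - 10) = -9 + (-10 + o) = -19 + o)
f(R(U(-3, 1)), B(n(-2), -5))*(-114 - 78) = (-19 + (-5 - 3*(-2)))*(-114 - 78) = (-19 + (-5 + 6))*(-192) = (-19 + 1)*(-192) = -18*(-192) = 3456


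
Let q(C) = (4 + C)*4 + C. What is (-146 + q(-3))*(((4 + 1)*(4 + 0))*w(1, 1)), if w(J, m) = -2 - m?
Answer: 8700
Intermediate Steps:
q(C) = 16 + 5*C (q(C) = (16 + 4*C) + C = 16 + 5*C)
(-146 + q(-3))*(((4 + 1)*(4 + 0))*w(1, 1)) = (-146 + (16 + 5*(-3)))*(((4 + 1)*(4 + 0))*(-2 - 1*1)) = (-146 + (16 - 15))*((5*4)*(-2 - 1)) = (-146 + 1)*(20*(-3)) = -145*(-60) = 8700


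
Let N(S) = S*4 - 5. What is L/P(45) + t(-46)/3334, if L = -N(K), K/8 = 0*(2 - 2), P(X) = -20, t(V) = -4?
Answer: -1675/6668 ≈ -0.25120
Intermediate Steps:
K = 0 (K = 8*(0*(2 - 2)) = 8*(0*0) = 8*0 = 0)
N(S) = -5 + 4*S (N(S) = 4*S - 5 = -5 + 4*S)
L = 5 (L = -(-5 + 4*0) = -(-5 + 0) = -1*(-5) = 5)
L/P(45) + t(-46)/3334 = 5/(-20) - 4/3334 = 5*(-1/20) - 4*1/3334 = -¼ - 2/1667 = -1675/6668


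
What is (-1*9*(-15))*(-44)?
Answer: -5940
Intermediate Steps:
(-1*9*(-15))*(-44) = -9*(-15)*(-44) = 135*(-44) = -5940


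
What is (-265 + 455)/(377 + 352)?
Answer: 190/729 ≈ 0.26063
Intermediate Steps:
(-265 + 455)/(377 + 352) = 190/729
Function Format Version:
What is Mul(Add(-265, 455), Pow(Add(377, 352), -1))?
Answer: Rational(190, 729) ≈ 0.26063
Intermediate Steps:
Mul(Add(-265, 455), Pow(Add(377, 352), -1)) = Mul(190, Pow(729, -1)) = Mul(190, Rational(1, 729)) = Rational(190, 729)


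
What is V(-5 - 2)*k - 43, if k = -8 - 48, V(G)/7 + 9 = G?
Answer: 6229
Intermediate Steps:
V(G) = -63 + 7*G
k = -56
V(-5 - 2)*k - 43 = (-63 + 7*(-5 - 2))*(-56) - 43 = (-63 + 7*(-7))*(-56) - 43 = (-63 - 49)*(-56) - 43 = -112*(-56) - 43 = 6272 - 43 = 6229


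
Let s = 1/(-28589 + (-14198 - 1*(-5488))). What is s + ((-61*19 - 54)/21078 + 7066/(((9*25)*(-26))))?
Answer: -107777880713/85170401550 ≈ -1.2654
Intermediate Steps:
s = -1/37299 (s = 1/(-28589 + (-14198 + 5488)) = 1/(-28589 - 8710) = 1/(-37299) = -1/37299 ≈ -2.6810e-5)
s + ((-61*19 - 54)/21078 + 7066/(((9*25)*(-26)))) = -1/37299 + ((-61*19 - 54)/21078 + 7066/(((9*25)*(-26)))) = -1/37299 + ((-1159 - 54)*(1/21078) + 7066/((225*(-26)))) = -1/37299 + (-1213*1/21078 + 7066/(-5850)) = -1/37299 + (-1213/21078 + 7066*(-1/5850)) = -1/37299 + (-1213/21078 - 3533/2925) = -1/37299 - 8668511/6850350 = -107777880713/85170401550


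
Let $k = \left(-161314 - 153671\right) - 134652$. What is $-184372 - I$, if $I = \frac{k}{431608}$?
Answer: $- \frac{79575980539}{431608} \approx -1.8437 \cdot 10^{5}$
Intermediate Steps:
$k = -449637$ ($k = -314985 - 134652 = -449637$)
$I = - \frac{449637}{431608} \approx -1.0418$
$-184372 - I = -184372 - - \frac{449637}{431608} = -184372 + \frac{449637}{431608} = - \frac{79575980539}{431608}$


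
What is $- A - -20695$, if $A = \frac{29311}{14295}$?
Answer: $\frac{295805714}{14295} \approx 20693.0$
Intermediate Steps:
$A = \frac{29311}{14295}$ ($A = 29311 \cdot \frac{1}{14295} = \frac{29311}{14295} \approx 2.0504$)
$- A - -20695 = \left(-1\right) \frac{29311}{14295} - -20695 = - \frac{29311}{14295} + 20695 = \frac{295805714}{14295}$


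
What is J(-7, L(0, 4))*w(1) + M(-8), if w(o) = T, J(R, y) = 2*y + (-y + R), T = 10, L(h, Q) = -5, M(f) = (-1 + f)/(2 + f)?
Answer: -237/2 ≈ -118.50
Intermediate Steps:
M(f) = (-1 + f)/(2 + f)
J(R, y) = R + y (J(R, y) = 2*y + (R - y) = R + y)
w(o) = 10
J(-7, L(0, 4))*w(1) + M(-8) = (-7 - 5)*10 + (-1 - 8)/(2 - 8) = -12*10 - 9/(-6) = -120 - ⅙*(-9) = -120 + 3/2 = -237/2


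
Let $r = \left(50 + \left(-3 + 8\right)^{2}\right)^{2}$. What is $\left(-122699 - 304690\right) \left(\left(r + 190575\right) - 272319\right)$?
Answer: $32532423291$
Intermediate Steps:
$r = 5625$ ($r = \left(50 + 5^{2}\right)^{2} = \left(50 + 25\right)^{2} = 75^{2} = 5625$)
$\left(-122699 - 304690\right) \left(\left(r + 190575\right) - 272319\right) = \left(-122699 - 304690\right) \left(\left(5625 + 190575\right) - 272319\right) = - 427389 \left(196200 - 272319\right) = \left(-427389\right) \left(-76119\right) = 32532423291$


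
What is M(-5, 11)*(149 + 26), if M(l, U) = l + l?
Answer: -1750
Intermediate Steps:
M(l, U) = 2*l
M(-5, 11)*(149 + 26) = (2*(-5))*(149 + 26) = -10*175 = -1750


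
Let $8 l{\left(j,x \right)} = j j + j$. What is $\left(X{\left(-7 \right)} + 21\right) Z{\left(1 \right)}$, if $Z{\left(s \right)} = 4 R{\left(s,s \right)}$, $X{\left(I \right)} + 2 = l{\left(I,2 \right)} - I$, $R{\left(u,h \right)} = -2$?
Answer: $-250$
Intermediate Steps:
$l{\left(j,x \right)} = \frac{j}{8} + \frac{j^{2}}{8}$ ($l{\left(j,x \right)} = \frac{j j + j}{8} = \frac{j^{2} + j}{8} = \frac{j + j^{2}}{8} = \frac{j}{8} + \frac{j^{2}}{8}$)
$X{\left(I \right)} = -2 - I + \frac{I \left(1 + I\right)}{8}$ ($X{\left(I \right)} = -2 + \left(\frac{I \left(1 + I\right)}{8} - I\right) = -2 + \left(- I + \frac{I \left(1 + I\right)}{8}\right) = -2 - I + \frac{I \left(1 + I\right)}{8}$)
$Z{\left(s \right)} = -8$ ($Z{\left(s \right)} = 4 \left(-2\right) = -8$)
$\left(X{\left(-7 \right)} + 21\right) Z{\left(1 \right)} = \left(\left(-2 - - \frac{49}{8} + \frac{\left(-7\right)^{2}}{8}\right) + 21\right) \left(-8\right) = \left(\left(-2 + \frac{49}{8} + \frac{1}{8} \cdot 49\right) + 21\right) \left(-8\right) = \left(\left(-2 + \frac{49}{8} + \frac{49}{8}\right) + 21\right) \left(-8\right) = \left(\frac{41}{4} + 21\right) \left(-8\right) = \frac{125}{4} \left(-8\right) = -250$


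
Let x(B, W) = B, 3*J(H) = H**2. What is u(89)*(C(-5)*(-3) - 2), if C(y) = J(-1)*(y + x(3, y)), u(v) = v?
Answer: 0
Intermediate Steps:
J(H) = H**2/3
C(y) = 1 + y/3 (C(y) = ((1/3)*(-1)**2)*(y + 3) = ((1/3)*1)*(3 + y) = (3 + y)/3 = 1 + y/3)
u(89)*(C(-5)*(-3) - 2) = 89*((1 + (1/3)*(-5))*(-3) - 2) = 89*((1 - 5/3)*(-3) - 2) = 89*(-2/3*(-3) - 2) = 89*(2 - 2) = 89*0 = 0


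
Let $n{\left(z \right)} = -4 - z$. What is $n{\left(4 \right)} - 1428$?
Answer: $-1436$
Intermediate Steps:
$n{\left(4 \right)} - 1428 = \left(-4 - 4\right) - 1428 = -8 - 1428 = -1436$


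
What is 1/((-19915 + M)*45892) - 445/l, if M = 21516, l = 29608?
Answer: -8173874083/543847826984 ≈ -0.015030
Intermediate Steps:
1/((-19915 + M)*45892) - 445/l = 1/((-19915 + 21516)*45892) - 445/29608 = (1/45892)/1601 - 445*1/29608 = (1/1601)*(1/45892) - 445/29608 = 1/73473092 - 445/29608 = -8173874083/543847826984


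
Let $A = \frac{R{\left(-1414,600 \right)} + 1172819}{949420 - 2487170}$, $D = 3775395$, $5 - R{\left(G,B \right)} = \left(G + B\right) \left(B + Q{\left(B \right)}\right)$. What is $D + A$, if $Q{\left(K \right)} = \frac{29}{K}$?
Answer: $\frac{1741683599995997}{461325000} \approx 3.7754 \cdot 10^{6}$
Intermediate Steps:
$R{\left(G,B \right)} = 5 - \left(B + G\right) \left(B + \frac{29}{B}\right)$ ($R{\left(G,B \right)} = 5 - \left(G + B\right) \left(B + \frac{29}{B}\right) = 5 - \left(B + G\right) \left(B + \frac{29}{B}\right)$)
$A = - \frac{498379003}{461325000}$ ($A = \frac{\left(-24 - 600^{2} - 600 \left(-1414\right) - - \frac{41006}{600}\right) + 1172819}{949420 - 2487170} = \frac{\left(-24 - 360000 + 848400 - \left(-41006\right) \frac{1}{600}\right) + 1172819}{-1537750} = \left(\left(-24 - 360000 + 848400 + \frac{20503}{300}\right) + 1172819\right) \left(- \frac{1}{1537750}\right) = \left(\frac{146533303}{300} + 1172819\right) \left(- \frac{1}{1537750}\right) = \frac{498379003}{300} \left(- \frac{1}{1537750}\right) = - \frac{498379003}{461325000} \approx -1.0803$)
$D + A = 3775395 - \frac{498379003}{461325000} = \frac{1741683599995997}{461325000}$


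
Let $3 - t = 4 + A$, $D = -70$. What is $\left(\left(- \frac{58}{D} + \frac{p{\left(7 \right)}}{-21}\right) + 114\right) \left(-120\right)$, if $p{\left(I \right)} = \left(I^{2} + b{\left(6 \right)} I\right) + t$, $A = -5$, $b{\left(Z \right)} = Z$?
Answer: $- \frac{92656}{7} \approx -13237.0$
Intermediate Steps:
$t = 4$ ($t = 3 - \left(4 - 5\right) = 3 - -1 = 3 + 1 = 4$)
$p{\left(I \right)} = 4 + I^{2} + 6 I$ ($p{\left(I \right)} = \left(I^{2} + 6 I\right) + 4 = 4 + I^{2} + 6 I$)
$\left(\left(- \frac{58}{D} + \frac{p{\left(7 \right)}}{-21}\right) + 114\right) \left(-120\right) = \left(\left(- \frac{58}{-70} + \frac{4 + 7^{2} + 6 \cdot 7}{-21}\right) + 114\right) \left(-120\right) = \left(\left(\left(-58\right) \left(- \frac{1}{70}\right) + \left(4 + 49 + 42\right) \left(- \frac{1}{21}\right)\right) + 114\right) \left(-120\right) = \left(\left(\frac{29}{35} + 95 \left(- \frac{1}{21}\right)\right) + 114\right) \left(-120\right) = \left(\left(\frac{29}{35} - \frac{95}{21}\right) + 114\right) \left(-120\right) = \left(- \frac{388}{105} + 114\right) \left(-120\right) = \frac{11582}{105} \left(-120\right) = - \frac{92656}{7}$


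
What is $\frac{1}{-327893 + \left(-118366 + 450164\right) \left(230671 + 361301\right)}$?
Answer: $\frac{1}{196414797763} \approx 5.0913 \cdot 10^{-12}$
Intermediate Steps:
$\frac{1}{-327893 + \left(-118366 + 450164\right) \left(230671 + 361301\right)} = \frac{1}{-327893 + 331798 \cdot 591972} = \frac{1}{-327893 + 196415125656} = \frac{1}{196414797763}$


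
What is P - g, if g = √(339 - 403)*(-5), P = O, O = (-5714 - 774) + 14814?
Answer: 8326 + 40*I ≈ 8326.0 + 40.0*I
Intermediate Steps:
O = 8326 (O = -6488 + 14814 = 8326)
P = 8326
g = -40*I (g = √(-64)*(-5) = (8*I)*(-5) = -40*I ≈ -40.0*I)
P - g = 8326 - (-40)*I = 8326 + 40*I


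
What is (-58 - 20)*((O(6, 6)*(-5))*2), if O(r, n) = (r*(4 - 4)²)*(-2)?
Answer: 0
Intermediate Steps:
O(r, n) = 0 (O(r, n) = (r*0²)*(-2) = (r*0)*(-2) = 0*(-2) = 0)
(-58 - 20)*((O(6, 6)*(-5))*2) = (-58 - 20)*((0*(-5))*2) = -0*2 = -78*0 = 0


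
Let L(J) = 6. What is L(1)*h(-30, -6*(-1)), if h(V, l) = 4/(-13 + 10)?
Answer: -8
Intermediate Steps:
h(V, l) = -4/3 (h(V, l) = 4/(-3) = 4*(-⅓) = -4/3)
L(1)*h(-30, -6*(-1)) = 6*(-4/3) = -8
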